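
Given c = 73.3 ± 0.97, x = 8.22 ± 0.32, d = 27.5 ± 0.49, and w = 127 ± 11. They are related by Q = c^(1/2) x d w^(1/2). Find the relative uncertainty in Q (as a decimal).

0.0613

Q is a product of powers, so relative uncertainties combine in quadrature:
  (½·δc/c)² = (0.5×0.0132)² = 4.38e-05;  (1·δx/x)² = (1×0.0389)² = 0.00152;  (1·δd/d)² = (1×0.0178)² = 0.000317;  (½·δw/w)² = (0.5×0.0866)² = 0.00188
δQ/Q = √(0.00375) = 0.0613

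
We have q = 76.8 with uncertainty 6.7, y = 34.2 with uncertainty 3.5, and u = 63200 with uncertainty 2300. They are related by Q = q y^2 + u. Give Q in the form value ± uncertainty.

Let p = q·y^2 = 89800. δp/p = √((1·δq/q)² + (2·δy/y)²) = √(0.00761 + 0.0419) = 0.222, so δp = 20000.
Q = p + u: δQ = √(δp² + δu²) = √(3.99e+08 + 5.29e+06) = 20100
Q = 1.53e+05.

(1.53 ± 0.201) × 10^5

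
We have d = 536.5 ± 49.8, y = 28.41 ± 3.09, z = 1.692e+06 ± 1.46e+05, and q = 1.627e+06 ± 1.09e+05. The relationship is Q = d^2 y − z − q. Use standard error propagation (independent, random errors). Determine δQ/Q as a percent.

Let p = d^2·y = 8.177e+06. δp/p = √((2·δd/d)² + (1·δy/y)²) = √(0.0345 + 0.0118) = 0.215, so δp = 1.76e+06.
Q = p − z − q: δQ = √(δp² + δz² + δq²) = √(3.1e+12 + 2.13e+10 + 1.19e+10) = 1.77e+06
Q = 4.858e+06, so δQ/Q = 1.77e+06/4.858e+06 = 0.364.

36.4%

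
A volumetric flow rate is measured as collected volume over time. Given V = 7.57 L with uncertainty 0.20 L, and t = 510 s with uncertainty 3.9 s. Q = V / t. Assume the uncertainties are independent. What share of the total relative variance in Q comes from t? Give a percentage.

7.73%

(δQ/Q)² = (1·δV/V)² + (-1·δt/t)²
  V term: (1×0.0264)² = 0.000698
  t term: (-1×0.00765)² = 5.85e-05
Total = 0.000756. Share from t = 5.85e-05/0.000756 = 0.0773.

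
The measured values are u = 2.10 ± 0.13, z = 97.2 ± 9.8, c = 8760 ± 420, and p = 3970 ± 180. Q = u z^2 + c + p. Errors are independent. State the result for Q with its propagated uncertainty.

Let w = u·z^2 = 19800. δw/w = √((1·δu/u)² + (2·δz/z)²) = √(0.00383 + 0.0407) = 0.211, so δw = 4190.
Q = w + c + p: δQ = √(δw² + δc² + δp²) = √(1.75e+07 + 1.76e+05 + 32400) = 4210
Q = 32600.

32600 ± 4210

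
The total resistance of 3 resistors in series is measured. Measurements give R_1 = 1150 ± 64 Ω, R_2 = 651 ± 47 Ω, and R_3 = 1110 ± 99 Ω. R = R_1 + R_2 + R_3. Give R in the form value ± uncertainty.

R is a linear combination, so absolute uncertainties add in quadrature:
  (δR_1)² = 4100;  (δR_2)² = 2210;  (δR_3)² = 9800
δR = √(16100) = 127 Ω
R = 2910 Ω.

2910 ± 127 Ω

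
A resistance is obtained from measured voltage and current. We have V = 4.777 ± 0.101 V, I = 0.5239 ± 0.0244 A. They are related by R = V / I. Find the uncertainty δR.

R is a product of powers, so relative uncertainties combine in quadrature:
  (1·δV/V)² = (1×0.0211)² = 0.000447;  (-1·δI/I)² = (-1×0.0466)² = 0.00217
δR/R = √(0.00262) = 0.0511
R = 9.118 Ω, so δR = 0.0511 × 9.118 = 0.466 Ω.

0.466 Ω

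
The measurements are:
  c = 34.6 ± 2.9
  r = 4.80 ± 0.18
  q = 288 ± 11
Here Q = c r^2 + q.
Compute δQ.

90.3

Let p = c·r^2 = 797. δp/p = √((1·δc/c)² + (2·δr/r)²) = √(0.00702 + 0.00562) = 0.112, so δp = 89.7.
Q = p + q: δQ = √(δp² + δq²) = √(8040 + 121) = 90.3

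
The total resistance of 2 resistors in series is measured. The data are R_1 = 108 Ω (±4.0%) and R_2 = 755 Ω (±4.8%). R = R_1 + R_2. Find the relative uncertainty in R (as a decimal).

0.0423

For a sum/difference, combine absolute errors in quadrature:
  (δR_1)² = 18.7;  (δR_2)² = 1310
δR = √(1330) = 36.5 Ω
R = 863 Ω, so δR/R = 36.5/863 = 0.0423.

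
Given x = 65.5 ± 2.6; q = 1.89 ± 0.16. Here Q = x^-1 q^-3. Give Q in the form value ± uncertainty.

0.00226 ± 0.000581

Products/powers → add relative errors in quadrature, weighted by exponent:
  (-1·δx/x)² = (-1×0.0397)² = 0.00158;  (-3·δq/q)² = (-3×0.0847)² = 0.0645
δQ/Q = √(0.0661) = 0.257
Q = 0.00226, so δQ = 0.257 × 0.00226 = 0.000581.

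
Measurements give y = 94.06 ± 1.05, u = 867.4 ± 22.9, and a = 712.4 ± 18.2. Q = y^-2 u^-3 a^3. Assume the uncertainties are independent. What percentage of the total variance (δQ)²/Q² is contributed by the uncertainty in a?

(δQ/Q)² = (-2·δy/y)² + (-3·δu/u)² + (3·δa/a)²
  y term: (-2×0.0112)² = 0.000498
  u term: (-3×0.0264)² = 0.00627
  a term: (3×0.0255)² = 0.00587
Total = 0.0126. Share from a = 0.00587/0.0126 = 0.465.

46.5%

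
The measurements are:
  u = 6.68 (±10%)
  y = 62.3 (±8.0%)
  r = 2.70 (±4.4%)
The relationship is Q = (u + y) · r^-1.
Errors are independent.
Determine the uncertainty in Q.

2.18

Let w = u + y = 69.0. δw = √(δu² + δy²) = √(0.446 + 24.8) = 5.03, so δw/w = 0.0729.
Q is then a monomial in w, r:
δQ/Q = √((δw/w)² + (-1·δr/r)²) = √(0.00531 + 0.00194) = 0.0851
Q = 25.5, so δQ = 0.0851 × 25.5 = 2.18.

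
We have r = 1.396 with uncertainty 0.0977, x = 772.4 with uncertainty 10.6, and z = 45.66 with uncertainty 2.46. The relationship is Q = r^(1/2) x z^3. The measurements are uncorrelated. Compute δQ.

1.44e+07

Relative error in a monomial: (δQ/Q)² = Σ (nᵢ · δxᵢ/xᵢ)².
  (½·δr/r)² = (0.5×0.0700)² = 0.00122;  (1·δx/x)² = (1×0.0137)² = 0.000188;  (3·δz/z)² = (3×0.0539)² = 0.0261
δQ/Q = √(0.0275) = 0.166
Q = 8.687e+07, so δQ = 0.166 × 8.687e+07 = 1.44e+07.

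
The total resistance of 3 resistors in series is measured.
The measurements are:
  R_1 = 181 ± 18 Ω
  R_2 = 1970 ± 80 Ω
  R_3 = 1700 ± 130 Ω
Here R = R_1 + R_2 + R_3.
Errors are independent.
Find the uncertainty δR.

154 Ω

R is a linear combination, so absolute uncertainties add in quadrature:
  (δR_1)² = 324;  (δR_2)² = 6400;  (δR_3)² = 16900
δR = √(23600) = 154 Ω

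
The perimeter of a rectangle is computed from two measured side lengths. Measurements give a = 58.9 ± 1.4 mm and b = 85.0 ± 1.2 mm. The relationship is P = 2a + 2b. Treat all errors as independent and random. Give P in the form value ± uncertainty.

Sums and differences: (δP)² = Σ (cᵢ δxᵢ)².
  (2·δa)² = 7.84;  (2·δb)² = 5.76
δP = √(13.6) = 3.69 mm
P = 288 mm.

288 ± 3.69 mm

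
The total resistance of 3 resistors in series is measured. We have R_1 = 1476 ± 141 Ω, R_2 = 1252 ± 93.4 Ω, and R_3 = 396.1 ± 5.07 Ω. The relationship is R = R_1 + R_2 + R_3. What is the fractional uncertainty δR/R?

0.0542

Each term contributes (cᵢ δxᵢ)² to (δR)²:
  (δR_1)² = 19900;  (δR_2)² = 8720;  (δR_3)² = 25.7
δR = √(28600) = 169 Ω
R = 3124 Ω, so δR/R = 169/3124 = 0.0542.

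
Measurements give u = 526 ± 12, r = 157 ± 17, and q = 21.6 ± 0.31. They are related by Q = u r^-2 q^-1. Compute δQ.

0.000216

For a monomial Q ∝ u, r^-2, q^-1, fractional errors add in quadrature:
  (1·δu/u)² = (1×0.0228)² = 0.000520;  (-2·δr/r)² = (-2×0.108)² = 0.0469;  (-1·δq/q)² = (-1×0.0144)² = 0.000206
δQ/Q = √(0.0476) = 0.218
Q = 0.000988, so δQ = 0.218 × 0.000988 = 0.000216.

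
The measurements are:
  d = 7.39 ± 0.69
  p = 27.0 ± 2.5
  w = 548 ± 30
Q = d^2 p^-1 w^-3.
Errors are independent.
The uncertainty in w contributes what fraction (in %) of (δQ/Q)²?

38.3%

(δQ/Q)² = (2·δd/d)² + (-1·δp/p)² + (-3·δw/w)²
  d term: (2×0.0934)² = 0.0349
  p term: (-1×0.0926)² = 0.00857
  w term: (-3×0.0547)² = 0.0270
Total = 0.0704. Share from w = 0.0270/0.0704 = 0.383.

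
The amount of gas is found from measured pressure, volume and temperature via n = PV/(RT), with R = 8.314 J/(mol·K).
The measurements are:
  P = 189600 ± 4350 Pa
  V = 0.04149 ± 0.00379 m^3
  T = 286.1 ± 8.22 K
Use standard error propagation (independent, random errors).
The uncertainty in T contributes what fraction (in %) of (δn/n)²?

8.51%

(δn/n)² = (1·δP/P)² + (1·δV/V)² + (-1·δT/T)²
  P term: (1×0.0229)² = 0.000526
  V term: (1×0.0913)² = 0.00834
  T term: (-1×0.0287)² = 0.000825
Total = 0.00970. Share from T = 0.000825/0.00970 = 0.0851.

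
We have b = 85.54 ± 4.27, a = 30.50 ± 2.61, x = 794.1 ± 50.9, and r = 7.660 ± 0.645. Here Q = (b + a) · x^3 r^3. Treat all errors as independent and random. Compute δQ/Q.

Let u = b + a = 116.0. δu = √(δb² + δa²) = √(18.2 + 6.81) = 5.00, so δu/u = 0.0431.
Q is then a monomial in u, x, r:
δQ/Q = √((δu/u)² + (3·δx/x)² + (3·δr/r)²) = √(0.00186 + 0.0370 + 0.0638) = 0.320

0.320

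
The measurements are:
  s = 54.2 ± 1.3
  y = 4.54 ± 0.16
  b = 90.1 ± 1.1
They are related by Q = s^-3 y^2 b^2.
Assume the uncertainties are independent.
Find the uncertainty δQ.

0.109

Products/powers → add relative errors in quadrature, weighted by exponent:
  (-3·δs/s)² = (-3×0.0240)² = 0.00518;  (2·δy/y)² = (2×0.0352)² = 0.00497;  (2·δb/b)² = (2×0.0122)² = 0.000596
δQ/Q = √(0.0107) = 0.104
Q = 1.05, so δQ = 0.104 × 1.05 = 0.109.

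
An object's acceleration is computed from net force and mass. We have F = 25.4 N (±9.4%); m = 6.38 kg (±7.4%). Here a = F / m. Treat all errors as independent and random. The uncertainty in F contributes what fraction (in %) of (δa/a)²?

61.7%

(δa/a)² = (1·δF/F)² + (-1·δm/m)²
  F term: (1×0.0940)² = 0.00884
  m term: (-1×0.0740)² = 0.00548
Total = 0.0143. Share from F = 0.00884/0.0143 = 0.617.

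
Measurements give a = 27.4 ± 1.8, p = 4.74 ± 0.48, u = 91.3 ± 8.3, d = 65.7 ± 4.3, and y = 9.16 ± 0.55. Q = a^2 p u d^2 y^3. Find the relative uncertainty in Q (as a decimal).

Each factor contributes (exponent × relative error)² to (δQ/Q)²:
  (2·δa/a)² = (2×0.0657)² = 0.0173;  (1·δp/p)² = (1×0.101)² = 0.0103;  (1·δu/u)² = (1×0.0909)² = 0.00826;  (2·δd/d)² = (2×0.0654)² = 0.0171;  (3·δy/y)² = (3×0.0600)² = 0.0324
δQ/Q = √(0.0854) = 0.292

0.292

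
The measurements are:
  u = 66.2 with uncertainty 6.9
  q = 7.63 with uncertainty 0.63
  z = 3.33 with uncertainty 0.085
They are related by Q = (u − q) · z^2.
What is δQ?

83.7

Let w = u − q = 58.6. δw = √(δu² + δq²) = √(47.6 + 0.397) = 6.93, so δw/w = 0.118.
Q is then a monomial in w, z:
δQ/Q = √((δw/w)² + (2·δz/z)²) = √(0.0140 + 0.00261) = 0.129
Q = 649, so δQ = 0.129 × 649 = 83.7.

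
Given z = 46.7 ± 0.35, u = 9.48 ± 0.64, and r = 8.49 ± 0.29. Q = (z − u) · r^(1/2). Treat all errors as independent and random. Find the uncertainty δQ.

2.82

Let w = z − u = 37.2. δw = √(δz² + δu²) = √(0.122 + 0.410) = 0.729, so δw/w = 0.0196.
Q is then a monomial in w, r:
δQ/Q = √((δw/w)² + (½·δr/r)²) = √(0.000384 + 0.000292) = 0.0260
Q = 108, so δQ = 0.0260 × 108 = 2.82.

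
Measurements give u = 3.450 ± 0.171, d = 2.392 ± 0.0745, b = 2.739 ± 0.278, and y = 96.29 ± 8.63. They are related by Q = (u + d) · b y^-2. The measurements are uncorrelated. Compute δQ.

Let w = u + d = 5.842. δw = √(δu² + δd²) = √(0.0292 + 0.00555) = 0.187, so δw/w = 0.0319.
Q is then a monomial in w, b, y:
δQ/Q = √((δw/w)² + (1·δb/b)² + (-2·δy/y)²) = √(0.00102 + 0.0103 + 0.0321) = 0.208
Q = 0.001726, so δQ = 0.208 × 0.001726 = 0.000360.

0.000360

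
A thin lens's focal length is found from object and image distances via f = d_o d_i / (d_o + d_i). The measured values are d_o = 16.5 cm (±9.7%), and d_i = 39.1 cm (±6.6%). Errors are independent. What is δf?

0.823 cm

∂f/∂d_o = (d_i/(d_o+d_i))² = 0.495;  ∂f/∂d_i = (d_o/(d_o+d_i))² = 0.0881
δf = √((∂f/∂d_o · δd_o)² + (∂f/∂d_i · δd_i)²) = √(0.626 + 0.0517) = 0.823 cm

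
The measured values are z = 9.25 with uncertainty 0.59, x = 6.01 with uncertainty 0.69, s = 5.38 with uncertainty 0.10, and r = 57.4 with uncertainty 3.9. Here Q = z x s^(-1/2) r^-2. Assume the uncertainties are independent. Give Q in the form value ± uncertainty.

0.00727 ± 0.00138

Q is a product of powers, so relative uncertainties combine in quadrature:
  (1·δz/z)² = (1×0.0638)² = 0.00407;  (1·δx/x)² = (1×0.115)² = 0.0132;  (−½·δs/s)² = (-0.5×0.0186)² = 8.64e-05;  (-2·δr/r)² = (-2×0.0679)² = 0.0185
δQ/Q = √(0.0358) = 0.189
Q = 0.00727, so δQ = 0.189 × 0.00727 = 0.00138.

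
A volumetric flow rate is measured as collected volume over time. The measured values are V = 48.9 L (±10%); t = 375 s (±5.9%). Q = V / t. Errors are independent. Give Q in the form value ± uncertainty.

0.130 ± 0.0151 L/s

Products/powers → add relative errors in quadrature, weighted by exponent:
  (1·δV/V)² = (1×0.100)² = 0.0100;  (-1·δt/t)² = (-1×0.0590)² = 0.00348
δQ/Q = √(0.0135) = 0.116
Q = 0.130 L/s, so δQ = 0.116 × 0.130 = 0.0151 L/s.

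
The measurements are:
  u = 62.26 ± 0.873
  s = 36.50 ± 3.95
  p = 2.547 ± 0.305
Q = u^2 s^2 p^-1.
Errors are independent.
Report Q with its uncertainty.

Since Q is a product/quotient, work with relative uncertainties:
  (2·δu/u)² = (2×0.0140)² = 0.000786;  (2·δs/s)² = (2×0.108)² = 0.0468;  (-1·δp/p)² = (-1×0.120)² = 0.0143
δQ/Q = √(0.0620) = 0.249
Q = 2.028e+06, so δQ = 0.249 × 2.028e+06 = 5.05e+05.

(2.028 ± 0.505) × 10^6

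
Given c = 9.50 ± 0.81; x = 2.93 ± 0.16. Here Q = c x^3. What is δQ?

44.1

Relative error in a monomial: (δQ/Q)² = Σ (nᵢ · δxᵢ/xᵢ)².
  (1·δc/c)² = (1×0.0853)² = 0.00727;  (3·δx/x)² = (3×0.0546)² = 0.0268
δQ/Q = √(0.0341) = 0.185
Q = 239, so δQ = 0.185 × 239 = 44.1.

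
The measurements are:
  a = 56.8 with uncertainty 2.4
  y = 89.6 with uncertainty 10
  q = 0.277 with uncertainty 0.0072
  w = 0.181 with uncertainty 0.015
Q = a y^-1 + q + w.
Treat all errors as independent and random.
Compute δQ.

0.0775

Let p = a·y^-1 = 0.634. δp/p = √((1·δa/a)² + (-1·δy/y)²) = √(0.00179 + 0.0125) = 0.119, so δp = 0.0757.
Q = p + q + w: δQ = √(δp² + δq² + δw²) = √(0.00572 + 5.18e-05 + 0.000225) = 0.0775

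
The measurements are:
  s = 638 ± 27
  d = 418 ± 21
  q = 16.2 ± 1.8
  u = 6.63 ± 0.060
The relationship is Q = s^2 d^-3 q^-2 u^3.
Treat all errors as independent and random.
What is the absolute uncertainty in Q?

0.00175

Products/powers → add relative errors in quadrature, weighted by exponent:
  (2·δs/s)² = (2×0.0423)² = 0.00716;  (-3·δd/d)² = (-3×0.0502)² = 0.0227;  (-2·δq/q)² = (-2×0.111)² = 0.0494;  (3·δu/u)² = (3×0.00905)² = 0.000737
δQ/Q = √(0.0800) = 0.283
Q = 0.00619, so δQ = 0.283 × 0.00619 = 0.00175.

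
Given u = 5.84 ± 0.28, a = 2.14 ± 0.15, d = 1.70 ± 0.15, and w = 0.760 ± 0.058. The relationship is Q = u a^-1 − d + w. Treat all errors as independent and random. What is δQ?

0.282

Let p = u·a^-1 = 2.73. δp/p = √((1·δu/u)² + (-1·δa/a)²) = √(0.00230 + 0.00491) = 0.0849, so δp = 0.232.
Q = p − d + w: δQ = √(δp² + δd² + δw²) = √(0.0537 + 0.0225 + 0.00336) = 0.282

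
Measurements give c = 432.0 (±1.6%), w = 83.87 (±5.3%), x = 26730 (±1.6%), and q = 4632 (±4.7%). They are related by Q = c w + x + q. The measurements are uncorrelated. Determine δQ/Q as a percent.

Let p = c·w = 36230. δp/p = √((1·δc/c)² + (1·δw/w)²) = √(0.000256 + 0.00281) = 0.0554, so δp = 2010.
Q = p + x + q: δQ = √(δp² + δx² + δq²) = √(4.02e+06 + 1.83e+05 + 47400) = 2060
Q = 67590, so δQ/Q = 2060/67590 = 0.0305.

3.05%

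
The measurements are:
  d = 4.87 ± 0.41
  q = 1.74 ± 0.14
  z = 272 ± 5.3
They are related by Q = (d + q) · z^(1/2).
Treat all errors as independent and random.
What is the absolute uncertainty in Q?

Let u = d + q = 6.61. δu = √(δd² + δq²) = √(0.168 + 0.0196) = 0.433, so δu/u = 0.0655.
Q is then a monomial in u, z:
δQ/Q = √((δu/u)² + (½·δz/z)²) = √(0.00430 + 9.49e-05) = 0.0663
Q = 109, so δQ = 0.0663 × 109 = 7.22.

7.22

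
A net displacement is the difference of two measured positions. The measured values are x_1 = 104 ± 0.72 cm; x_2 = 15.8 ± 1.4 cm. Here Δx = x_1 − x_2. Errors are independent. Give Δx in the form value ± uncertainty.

88.2 ± 1.57 cm

For a sum/difference, combine absolute errors in quadrature:
  (δx_1)² = 0.518;  (δx_2)² = 1.96
δΔx = √(2.48) = 1.57 cm
Δx = 88.2 cm.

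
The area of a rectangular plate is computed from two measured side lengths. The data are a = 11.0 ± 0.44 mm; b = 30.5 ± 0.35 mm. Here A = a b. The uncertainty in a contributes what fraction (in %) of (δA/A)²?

92.4%

(δA/A)² = (1·δa/a)² + (1·δb/b)²
  a term: (1×0.0400)² = 0.00160
  b term: (1×0.0115)² = 0.000132
Total = 0.00173. Share from a = 0.00160/0.00173 = 0.924.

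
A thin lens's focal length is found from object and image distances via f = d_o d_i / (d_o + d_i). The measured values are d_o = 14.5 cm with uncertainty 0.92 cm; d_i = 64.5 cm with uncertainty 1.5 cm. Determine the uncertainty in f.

∂f/∂d_o = (d_i/(d_o+d_i))² = 0.667;  ∂f/∂d_i = (d_o/(d_o+d_i))² = 0.0337
δf = √((∂f/∂d_o · δd_o)² + (∂f/∂d_i · δd_i)²) = √(0.376 + 0.00255) = 0.615 cm

0.615 cm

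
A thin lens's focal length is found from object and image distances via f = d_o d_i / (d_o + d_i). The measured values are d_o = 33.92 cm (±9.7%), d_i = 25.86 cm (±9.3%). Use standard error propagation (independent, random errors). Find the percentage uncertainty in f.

∂f/∂d_o = (d_i/(d_o+d_i))² = 0.187;  ∂f/∂d_i = (d_o/(d_o+d_i))² = 0.322
δf = √((∂f/∂d_o · δd_o)² + (∂f/∂d_i · δd_i)²) = √(0.379 + 0.600) = 0.989 cm
f = 14.67 cm, so δf/f = 0.989/14.67 = 0.0674.

6.74%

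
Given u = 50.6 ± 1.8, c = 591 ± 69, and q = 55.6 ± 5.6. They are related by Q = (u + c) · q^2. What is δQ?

Let w = u + c = 642. δw = √(δu² + δc²) = √(3.24 + 4760) = 69.0, so δw/w = 0.108.
Q is then a monomial in w, q:
δQ/Q = √((δw/w)² + (2·δq/q)²) = √(0.0116 + 0.0406) = 0.228
Q = 1.98e+06, so δQ = 0.228 × 1.98e+06 = 4.53e+05.

4.53e+05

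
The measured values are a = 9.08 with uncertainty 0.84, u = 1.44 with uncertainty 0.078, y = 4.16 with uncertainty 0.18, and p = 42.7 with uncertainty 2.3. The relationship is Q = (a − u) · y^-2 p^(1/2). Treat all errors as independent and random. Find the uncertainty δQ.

Let w = a − u = 7.64. δw = √(δa² + δu²) = √(0.706 + 0.00608) = 0.844, so δw/w = 0.110.
Q is then a monomial in w, y, p:
δQ/Q = √((δw/w)² + (-2·δy/y)² + (½·δp/p)²) = √(0.0122 + 0.00749 + 0.000725) = 0.143
Q = 2.88, so δQ = 0.143 × 2.88 = 0.412.

0.412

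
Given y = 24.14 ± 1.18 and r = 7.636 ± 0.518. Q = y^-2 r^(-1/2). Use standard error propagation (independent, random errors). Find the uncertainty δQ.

6.43e-05

Each factor contributes (exponent × relative error)² to (δQ/Q)²:
  (-2·δy/y)² = (-2×0.0489)² = 0.00956;  (−½·δr/r)² = (-0.5×0.0678)² = 0.00115
δQ/Q = √(0.0107) = 0.103
Q = 0.0006210, so δQ = 0.103 × 0.0006210 = 6.43e-05.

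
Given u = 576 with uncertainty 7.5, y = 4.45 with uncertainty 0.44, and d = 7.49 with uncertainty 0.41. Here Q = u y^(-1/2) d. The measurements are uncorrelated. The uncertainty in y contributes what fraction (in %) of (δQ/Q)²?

43.6%

(δQ/Q)² = (1·δu/u)² + (−½·δy/y)² + (1·δd/d)²
  u term: (1×0.0130)² = 0.000170
  y term: (-0.5×0.0989)² = 0.00244
  d term: (1×0.0547)² = 0.00300
Total = 0.00561. Share from y = 0.00244/0.00561 = 0.436.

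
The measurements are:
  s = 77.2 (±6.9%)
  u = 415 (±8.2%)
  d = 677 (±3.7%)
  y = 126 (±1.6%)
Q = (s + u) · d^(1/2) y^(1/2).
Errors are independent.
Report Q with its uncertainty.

Let w = s + u = 492. δw = √(δs² + δu²) = √(28.4 + 1160) = 34.4, so δw/w = 0.0700.
Q is then a monomial in w, d, y:
δQ/Q = √((δw/w)² + (½·δd/d)² + (½·δy/y)²) = √(0.00490 + 0.000342 + 6.4e-05) = 0.0728
Q = 1.44e+05, so δQ = 0.0728 × 1.44e+05 = 10500.

(1.44 ± 0.105) × 10^5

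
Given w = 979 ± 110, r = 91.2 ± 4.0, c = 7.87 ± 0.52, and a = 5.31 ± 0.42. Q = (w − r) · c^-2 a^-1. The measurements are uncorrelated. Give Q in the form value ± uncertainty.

2.70 ± 0.534

Let u = w − r = 888. δu = √(δw² + δr²) = √(12100 + 16.0) = 110, so δu/u = 0.124.
Q is then a monomial in u, c, a:
δQ/Q = √((δu/u)² + (-2·δc/c)² + (-1·δa/a)²) = √(0.0154 + 0.0175 + 0.00626) = 0.198
Q = 2.70, so δQ = 0.198 × 2.70 = 0.534.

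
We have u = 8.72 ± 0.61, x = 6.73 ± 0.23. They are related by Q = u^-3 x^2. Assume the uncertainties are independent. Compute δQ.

Each factor contributes (exponent × relative error)² to (δQ/Q)²:
  (-3·δu/u)² = (-3×0.0700)² = 0.0440;  (2·δx/x)² = (2×0.0342)² = 0.00467
δQ/Q = √(0.0487) = 0.221
Q = 0.0683, so δQ = 0.221 × 0.0683 = 0.0151.

0.0151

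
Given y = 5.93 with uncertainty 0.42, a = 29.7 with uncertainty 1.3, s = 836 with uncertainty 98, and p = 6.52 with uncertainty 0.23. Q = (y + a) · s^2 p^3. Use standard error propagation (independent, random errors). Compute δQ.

Let u = y + a = 35.6. δu = √(δy² + δa²) = √(0.176 + 1.69) = 1.37, so δu/u = 0.0383.
Q is then a monomial in u, s, p:
δQ/Q = √((δu/u)² + (2·δs/s)² + (3·δp/p)²) = √(0.00147 + 0.0550 + 0.0112) = 0.260
Q = 6.9e+09, so δQ = 0.260 × 6.9e+09 = 1.79e+09.

1.79e+09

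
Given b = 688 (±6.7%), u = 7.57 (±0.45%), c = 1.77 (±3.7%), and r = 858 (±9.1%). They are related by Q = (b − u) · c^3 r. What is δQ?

5.14e+05

Let w = b − u = 680. δw = √(δb² + δu²) = √(2120 + 0.00116) = 46.1, so δw/w = 0.0677.
Q is then a monomial in w, c, r:
δQ/Q = √((δw/w)² + (3·δc/c)² + (1·δr/r)²) = √(0.00459 + 0.0123 + 0.00828) = 0.159
Q = 3.24e+06, so δQ = 0.159 × 3.24e+06 = 5.14e+05.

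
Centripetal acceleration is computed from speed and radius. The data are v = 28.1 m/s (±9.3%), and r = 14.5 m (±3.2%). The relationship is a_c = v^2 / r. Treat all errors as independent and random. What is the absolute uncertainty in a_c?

For a monomial a_c ∝ v^2, r^-1, fractional errors add in quadrature:
  (2·δv/v)² = (2×0.0930)² = 0.0346;  (-1·δr/r)² = (-1×0.0320)² = 0.00102
δa_c/a_c = √(0.0356) = 0.189
a_c = 54.5 m/s^2, so δa_c = 0.189 × 54.5 = 10.3 m/s^2.

10.3 m/s^2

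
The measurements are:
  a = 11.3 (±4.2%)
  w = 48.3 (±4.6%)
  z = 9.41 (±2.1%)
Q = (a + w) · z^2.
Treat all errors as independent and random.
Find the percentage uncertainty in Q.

Let u = a + w = 59.6. δu = √(δa² + δw²) = √(0.225 + 4.94) = 2.27, so δu/u = 0.0381.
Q is then a monomial in u, z:
δQ/Q = √((δu/u)² + (2·δz/z)²) = √(0.00145 + 0.00176) = 0.0567

5.67%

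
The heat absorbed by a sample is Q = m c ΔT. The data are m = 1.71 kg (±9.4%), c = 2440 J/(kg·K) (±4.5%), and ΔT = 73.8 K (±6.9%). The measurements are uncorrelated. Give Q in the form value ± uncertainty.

Each factor contributes (exponent × relative error)² to (δQ/Q)²:
  (1·δm/m)² = (1×0.0940)² = 0.00884;  (1·δc/c)² = (1×0.0450)² = 0.00202;  (1·δΔT/ΔT)² = (1×0.0690)² = 0.00476
δQ/Q = √(0.0156) = 0.125
Q = 3.08e+05 J, so δQ = 0.125 × 3.08e+05 = 38500 J.

(3.08 ± 0.385) × 10^5 J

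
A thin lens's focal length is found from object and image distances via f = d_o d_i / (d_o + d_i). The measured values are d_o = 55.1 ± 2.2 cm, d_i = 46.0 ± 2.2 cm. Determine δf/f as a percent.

∂f/∂d_o = (d_i/(d_o+d_i))² = 0.207;  ∂f/∂d_i = (d_o/(d_o+d_i))² = 0.297
δf = √((∂f/∂d_o · δd_o)² + (∂f/∂d_i · δd_i)²) = √(0.207 + 0.427) = 0.797 cm
f = 25.1 cm, so δf/f = 0.797/25.1 = 0.0318.

3.18%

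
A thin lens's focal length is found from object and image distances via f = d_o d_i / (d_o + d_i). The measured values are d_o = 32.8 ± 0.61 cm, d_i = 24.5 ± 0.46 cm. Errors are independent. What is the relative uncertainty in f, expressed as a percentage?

1.34%

∂f/∂d_o = (d_i/(d_o+d_i))² = 0.183;  ∂f/∂d_i = (d_o/(d_o+d_i))² = 0.328
δf = √((∂f/∂d_o · δd_o)² + (∂f/∂d_i · δd_i)²) = √(0.0124 + 0.0227) = 0.187 cm
f = 14.0 cm, so δf/f = 0.187/14.0 = 0.0134.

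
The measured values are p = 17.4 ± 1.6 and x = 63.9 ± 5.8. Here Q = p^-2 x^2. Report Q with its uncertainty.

13.5 ± 3.49

Each factor contributes (exponent × relative error)² to (δQ/Q)²:
  (-2·δp/p)² = (-2×0.0920)² = 0.0338;  (2·δx/x)² = (2×0.0908)² = 0.0330
δQ/Q = √(0.0668) = 0.258
Q = 13.5, so δQ = 0.258 × 13.5 = 3.49.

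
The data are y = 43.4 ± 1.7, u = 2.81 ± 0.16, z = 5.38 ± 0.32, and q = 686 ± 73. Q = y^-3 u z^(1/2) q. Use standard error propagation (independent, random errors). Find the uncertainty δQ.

Relative error in a monomial: (δQ/Q)² = Σ (nᵢ · δxᵢ/xᵢ)².
  (-3·δy/y)² = (-3×0.0392)² = 0.0138;  (1·δu/u)² = (1×0.0569)² = 0.00324;  (½·δz/z)² = (0.5×0.0595)² = 0.000884;  (1·δq/q)² = (1×0.106)² = 0.0113
δQ/Q = √(0.0293) = 0.171
Q = 0.0547, so δQ = 0.171 × 0.0547 = 0.00936.

0.00936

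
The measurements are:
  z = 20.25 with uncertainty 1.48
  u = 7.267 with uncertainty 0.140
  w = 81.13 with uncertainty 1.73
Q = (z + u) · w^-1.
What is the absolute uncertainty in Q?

0.0197

Let h = z + u = 27.52. δh = √(δz² + δu²) = √(2.19 + 0.0196) = 1.49, so δh/h = 0.0540.
Q is then a monomial in h, w:
δQ/Q = √((δh/h)² + (-1·δw/w)²) = √(0.00292 + 0.000455) = 0.0581
Q = 0.3392, so δQ = 0.0581 × 0.3392 = 0.0197.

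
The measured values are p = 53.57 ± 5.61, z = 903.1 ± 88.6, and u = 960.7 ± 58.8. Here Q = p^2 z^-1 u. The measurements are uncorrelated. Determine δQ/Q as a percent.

23.9%

Q is a product of powers, so relative uncertainties combine in quadrature:
  (2·δp/p)² = (2×0.105)² = 0.0439;  (-1·δz/z)² = (-1×0.0981)² = 0.00962;  (1·δu/u)² = (1×0.0612)² = 0.00375
δQ/Q = √(0.0572) = 0.239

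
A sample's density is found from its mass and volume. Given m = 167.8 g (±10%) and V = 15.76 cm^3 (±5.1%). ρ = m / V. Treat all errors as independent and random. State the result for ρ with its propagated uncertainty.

ρ is a product of powers, so relative uncertainties combine in quadrature:
  (1·δm/m)² = (1×0.100)² = 0.0100;  (-1·δV/V)² = (-1×0.0510)² = 0.00260
δρ/ρ = √(0.0126) = 0.112
ρ = 10.65 g/cm^3, so δρ = 0.112 × 10.65 = 1.20 g/cm^3.

10.65 ± 1.20 g/cm^3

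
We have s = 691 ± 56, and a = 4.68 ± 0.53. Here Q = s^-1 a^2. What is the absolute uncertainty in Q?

Relative error in a monomial: (δQ/Q)² = Σ (nᵢ · δxᵢ/xᵢ)².
  (-1·δs/s)² = (-1×0.0810)² = 0.00657;  (2·δa/a)² = (2×0.113)² = 0.0513
δQ/Q = √(0.0579) = 0.241
Q = 0.0317, so δQ = 0.241 × 0.0317 = 0.00762.

0.00762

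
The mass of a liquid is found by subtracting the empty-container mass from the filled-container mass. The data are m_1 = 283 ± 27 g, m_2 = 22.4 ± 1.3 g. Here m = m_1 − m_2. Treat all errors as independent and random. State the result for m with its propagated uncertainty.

Each term contributes (cᵢ δxᵢ)² to (δm)²:
  (δm_1)² = 729;  (δm_2)² = 1.69
δm = √(731) = 27.0 g
m = 261 g.

261 ± 27.0 g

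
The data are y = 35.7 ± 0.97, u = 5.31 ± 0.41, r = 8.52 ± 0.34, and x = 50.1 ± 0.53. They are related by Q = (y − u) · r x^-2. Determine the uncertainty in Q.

0.00587

Let w = y − u = 30.4. δw = √(δy² + δu²) = √(0.941 + 0.168) = 1.05, so δw/w = 0.0347.
Q is then a monomial in w, r, x:
δQ/Q = √((δw/w)² + (1·δr/r)² + (-2·δx/x)²) = √(0.00120 + 0.00159 + 0.000448) = 0.0569
Q = 0.103, so δQ = 0.0569 × 0.103 = 0.00587.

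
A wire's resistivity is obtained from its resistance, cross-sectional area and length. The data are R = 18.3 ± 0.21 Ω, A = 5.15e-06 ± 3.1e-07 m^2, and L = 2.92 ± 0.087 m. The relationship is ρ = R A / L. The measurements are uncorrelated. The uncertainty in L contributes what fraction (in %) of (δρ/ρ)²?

19.1%

(δρ/ρ)² = (1·δR/R)² + (1·δA/A)² + (-1·δL/L)²
  R term: (1×0.0115)² = 0.000132
  A term: (1×0.0602)² = 0.00362
  L term: (-1×0.0298)² = 0.000888
Total = 0.00464. Share from L = 0.000888/0.00464 = 0.191.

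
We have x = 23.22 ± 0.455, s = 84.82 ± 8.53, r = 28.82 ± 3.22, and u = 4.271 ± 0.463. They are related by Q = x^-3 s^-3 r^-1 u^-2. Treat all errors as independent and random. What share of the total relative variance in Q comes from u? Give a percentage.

30.5%

(δQ/Q)² = (-3·δx/x)² + (-3·δs/s)² + (-1·δr/r)² + (-2·δu/u)²
  x term: (-3×0.0196)² = 0.00346
  s term: (-3×0.101)² = 0.0910
  r term: (-1×0.112)² = 0.0125
  u term: (-2×0.108)² = 0.0470
Total = 0.154. Share from u = 0.0470/0.154 = 0.305.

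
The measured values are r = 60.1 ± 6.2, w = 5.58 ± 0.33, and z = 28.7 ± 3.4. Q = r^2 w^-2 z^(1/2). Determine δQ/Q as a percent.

Each factor contributes (exponent × relative error)² to (δQ/Q)²:
  (2·δr/r)² = (2×0.103)² = 0.0426;  (-2·δw/w)² = (-2×0.0591)² = 0.0140;  (½·δz/z)² = (0.5×0.118)² = 0.00351
δQ/Q = √(0.0601) = 0.245

24.5%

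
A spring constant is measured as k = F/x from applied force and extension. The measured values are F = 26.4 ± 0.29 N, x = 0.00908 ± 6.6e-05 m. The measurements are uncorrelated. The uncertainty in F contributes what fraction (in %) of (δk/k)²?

69.5%

(δk/k)² = (1·δF/F)² + (-1·δx/x)²
  F term: (1×0.0110)² = 0.000121
  x term: (-1×0.00727)² = 5.28e-05
Total = 0.000174. Share from F = 0.000121/0.000174 = 0.695.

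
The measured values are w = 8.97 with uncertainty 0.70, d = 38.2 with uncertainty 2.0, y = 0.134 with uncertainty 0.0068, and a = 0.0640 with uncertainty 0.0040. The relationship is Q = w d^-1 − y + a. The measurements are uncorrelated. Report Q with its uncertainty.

Let p = w·d^-1 = 0.235. δp/p = √((1·δw/w)² + (-1·δd/d)²) = √(0.00609 + 0.00274) = 0.0940, so δp = 0.0221.
Q = p − y + a: δQ = √(δp² + δy² + δa²) = √(0.000487 + 4.62e-05 + 1.6e-05) = 0.0234
Q = 0.165.

0.165 ± 0.0234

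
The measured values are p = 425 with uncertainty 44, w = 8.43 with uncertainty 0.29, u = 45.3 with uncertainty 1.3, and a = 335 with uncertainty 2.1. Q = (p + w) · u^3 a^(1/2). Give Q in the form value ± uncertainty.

(7.37 ± 0.982) × 10^8

Let h = p + w = 433. δh = √(δp² + δw²) = √(1940 + 0.0841) = 44.0, so δh/h = 0.102.
Q is then a monomial in h, u, a:
δQ/Q = √((δh/h)² + (3·δu/u)² + (½·δa/a)²) = √(0.0103 + 0.00741 + 9.82e-06) = 0.133
Q = 7.37e+08, so δQ = 0.133 × 7.37e+08 = 9.82e+07.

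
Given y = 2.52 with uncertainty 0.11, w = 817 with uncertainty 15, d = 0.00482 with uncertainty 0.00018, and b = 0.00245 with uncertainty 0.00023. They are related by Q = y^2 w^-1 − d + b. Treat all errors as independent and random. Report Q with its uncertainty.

0.00540 ± 0.000752

Let p = y^2·w^-1 = 0.00777. δp/p = √((2·δy/y)² + (-1·δw/w)²) = √(0.00762 + 0.000337) = 0.0892, so δp = 0.000693.
Q = p − d + b: δQ = √(δp² + δd² + δb²) = √(4.81e-07 + 3.24e-08 + 5.29e-08) = 0.000752
Q = 0.00540.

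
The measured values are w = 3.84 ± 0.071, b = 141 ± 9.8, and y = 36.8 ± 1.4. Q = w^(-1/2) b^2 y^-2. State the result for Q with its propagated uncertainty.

Q is a product of powers, so relative uncertainties combine in quadrature:
  (−½·δw/w)² = (-0.5×0.0185)² = 8.55e-05;  (2·δb/b)² = (2×0.0695)² = 0.0193;  (-2·δy/y)² = (-2×0.0380)² = 0.00579
δQ/Q = √(0.0252) = 0.159
Q = 7.49, so δQ = 0.159 × 7.49 = 1.19.

7.49 ± 1.19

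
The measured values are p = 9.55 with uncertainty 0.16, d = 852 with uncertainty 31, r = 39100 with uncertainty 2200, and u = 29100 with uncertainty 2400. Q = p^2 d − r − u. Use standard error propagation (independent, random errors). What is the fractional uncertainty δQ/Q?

Let w = p^2·d = 77700. δw/w = √((2·δp/p)² + (1·δd/d)²) = √(0.00112 + 0.00132) = 0.0495, so δw = 3840.
Q = w − r − u: δQ = √(δw² + δr² + δu²) = √(1.48e+07 + 4.84e+06 + 5.76e+06) = 5040
Q = 9500, so δQ/Q = 5040/9500 = 0.530.

0.530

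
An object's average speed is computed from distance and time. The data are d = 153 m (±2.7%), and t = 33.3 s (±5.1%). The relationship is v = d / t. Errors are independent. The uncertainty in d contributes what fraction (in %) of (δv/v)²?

21.9%

(δv/v)² = (1·δd/d)² + (-1·δt/t)²
  d term: (1×0.0270)² = 0.000729
  t term: (-1×0.0510)² = 0.00260
Total = 0.00333. Share from d = 0.000729/0.00333 = 0.219.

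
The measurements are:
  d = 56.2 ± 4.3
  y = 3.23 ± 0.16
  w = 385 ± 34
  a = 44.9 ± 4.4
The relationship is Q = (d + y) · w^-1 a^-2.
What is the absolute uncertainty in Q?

Let u = d + y = 59.4. δu = √(δd² + δy²) = √(18.5 + 0.0256) = 4.30, so δu/u = 0.0724.
Q is then a monomial in u, w, a:
δQ/Q = √((δu/u)² + (-1·δw/w)² + (-2·δa/a)²) = √(0.00524 + 0.00780 + 0.0384) = 0.227
Q = 7.66e-05, so δQ = 0.227 × 7.66e-05 = 1.74e-05.

1.74e-05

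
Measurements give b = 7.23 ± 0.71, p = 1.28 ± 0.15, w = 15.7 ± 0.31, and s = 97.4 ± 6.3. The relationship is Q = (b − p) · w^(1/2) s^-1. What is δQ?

0.0335

Let u = b − p = 5.95. δu = √(δb² + δp²) = √(0.504 + 0.0225) = 0.726, so δu/u = 0.122.
Q is then a monomial in u, w, s:
δQ/Q = √((δu/u)² + (½·δw/w)² + (-1·δs/s)²) = √(0.0149 + 9.75e-05 + 0.00418) = 0.138
Q = 0.242, so δQ = 0.138 × 0.242 = 0.0335.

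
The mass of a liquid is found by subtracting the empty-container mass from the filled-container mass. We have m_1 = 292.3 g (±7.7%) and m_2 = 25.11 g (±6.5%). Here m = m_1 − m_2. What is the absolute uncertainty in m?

22.6 g

For a sum/difference, combine absolute errors in quadrature:
  (δm_1)² = 507;  (δm_2)² = 2.66
δm = √(509) = 22.6 g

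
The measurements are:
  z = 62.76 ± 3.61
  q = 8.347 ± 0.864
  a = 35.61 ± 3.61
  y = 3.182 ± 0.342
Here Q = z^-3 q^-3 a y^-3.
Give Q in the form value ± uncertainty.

Each factor contributes (exponent × relative error)² to (δQ/Q)²:
  (-3·δz/z)² = (-3×0.0575)² = 0.0298;  (-3·δq/q)² = (-3×0.104)² = 0.0964;  (1·δa/a)² = (1×0.101)² = 0.0103;  (-3·δy/y)² = (-3×0.107)² = 0.104
δQ/Q = √(0.240) = 0.490
Q = 7.688e-09, so δQ = 0.490 × 7.688e-09 = 3.77e-09.

(7.688 ± 3.77) × 10^-9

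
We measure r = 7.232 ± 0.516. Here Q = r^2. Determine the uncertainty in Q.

Relative error in a monomial: (δQ/Q)² = Σ (nᵢ · δxᵢ/xᵢ)².
  (2·δr/r)² = (2×0.0713)² = 0.0204
δQ/Q = √(0.0204) = 0.143
Q = 52.30, so δQ = 0.143 × 52.30 = 7.46.

7.46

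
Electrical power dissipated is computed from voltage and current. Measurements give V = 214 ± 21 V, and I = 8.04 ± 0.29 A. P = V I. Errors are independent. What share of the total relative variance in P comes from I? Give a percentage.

11.9%

(δP/P)² = (1·δV/V)² + (1·δI/I)²
  V term: (1×0.0981)² = 0.00963
  I term: (1×0.0361)² = 0.00130
Total = 0.0109. Share from I = 0.00130/0.0109 = 0.119.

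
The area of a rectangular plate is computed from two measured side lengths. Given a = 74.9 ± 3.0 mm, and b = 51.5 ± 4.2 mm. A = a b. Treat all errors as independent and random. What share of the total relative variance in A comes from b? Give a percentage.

80.6%

(δA/A)² = (1·δa/a)² + (1·δb/b)²
  a term: (1×0.0401)² = 0.00160
  b term: (1×0.0816)² = 0.00665
Total = 0.00826. Share from b = 0.00665/0.00826 = 0.806.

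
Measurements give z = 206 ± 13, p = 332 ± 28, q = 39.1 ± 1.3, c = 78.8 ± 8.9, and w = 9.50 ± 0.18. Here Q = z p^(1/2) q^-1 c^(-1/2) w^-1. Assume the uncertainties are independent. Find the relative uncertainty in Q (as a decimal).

0.102

Since Q is a product/quotient, work with relative uncertainties:
  (1·δz/z)² = (1×0.0631)² = 0.00398;  (½·δp/p)² = (0.5×0.0843)² = 0.00178;  (-1·δq/q)² = (-1×0.0332)² = 0.00111;  (−½·δc/c)² = (-0.5×0.113)² = 0.00319;  (-1·δw/w)² = (-1×0.0189)² = 0.000359
δQ/Q = √(0.0104) = 0.102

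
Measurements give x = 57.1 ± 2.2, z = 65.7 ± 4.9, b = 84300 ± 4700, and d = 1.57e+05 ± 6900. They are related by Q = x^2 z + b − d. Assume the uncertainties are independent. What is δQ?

24400

Let p = x^2·z = 2.14e+05. δp/p = √((2·δx/x)² + (1·δz/z)²) = √(0.00594 + 0.00556) = 0.107, so δp = 23000.
Q = p + b − d: δQ = √(δp² + δb² + δd²) = √(5.28e+08 + 2.21e+07 + 4.76e+07) = 24400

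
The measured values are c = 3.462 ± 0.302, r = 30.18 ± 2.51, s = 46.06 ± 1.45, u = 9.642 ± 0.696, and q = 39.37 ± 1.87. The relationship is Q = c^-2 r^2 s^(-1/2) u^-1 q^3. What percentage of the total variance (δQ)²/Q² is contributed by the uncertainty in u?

6.21%

(δQ/Q)² = (-2·δc/c)² + (2·δr/r)² + (−½·δs/s)² + (-1·δu/u)² + (3·δq/q)²
  c term: (-2×0.0872)² = 0.0304
  r term: (2×0.0832)² = 0.0277
  s term: (-0.5×0.0315)² = 0.000248
  u term: (-1×0.0722)² = 0.00521
  q term: (3×0.0475)² = 0.0203
Total = 0.0839. Share from u = 0.00521/0.0839 = 0.0621.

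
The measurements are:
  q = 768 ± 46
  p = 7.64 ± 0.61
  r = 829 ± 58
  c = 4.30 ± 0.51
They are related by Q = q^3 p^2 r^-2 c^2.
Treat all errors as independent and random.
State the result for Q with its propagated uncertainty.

(7.11 ± 2.60) × 10^5

Each factor contributes (exponent × relative error)² to (δQ/Q)²:
  (3·δq/q)² = (3×0.0599)² = 0.0323;  (2·δp/p)² = (2×0.0798)² = 0.0255;  (-2·δr/r)² = (-2×0.0700)² = 0.0196;  (2·δc/c)² = (2×0.119)² = 0.0563
δQ/Q = √(0.134) = 0.366
Q = 7.11e+05, so δQ = 0.366 × 7.11e+05 = 2.6e+05.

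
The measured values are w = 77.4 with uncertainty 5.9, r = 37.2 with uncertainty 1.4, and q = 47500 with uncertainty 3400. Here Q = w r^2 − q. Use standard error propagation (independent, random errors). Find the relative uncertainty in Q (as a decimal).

Let p = w·r^2 = 1.07e+05. δp/p = √((1·δw/w)² + (2·δr/r)²) = √(0.00581 + 0.00567) = 0.107, so δp = 11500.
Q = p − q: δQ = √(δp² + δq²) = √(1.32e+08 + 1.16e+07) = 12000
Q = 59600, so δQ/Q = 12000/59600 = 0.201.

0.201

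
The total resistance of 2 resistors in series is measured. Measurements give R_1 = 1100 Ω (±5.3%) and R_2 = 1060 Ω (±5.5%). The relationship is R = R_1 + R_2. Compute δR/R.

0.0382

Each term contributes (cᵢ δxᵢ)² to (δR)²:
  (δR_1)² = 3400;  (δR_2)² = 3400
δR = √(6800) = 82.4 Ω
R = 2160 Ω, so δR/R = 82.4/2160 = 0.0382.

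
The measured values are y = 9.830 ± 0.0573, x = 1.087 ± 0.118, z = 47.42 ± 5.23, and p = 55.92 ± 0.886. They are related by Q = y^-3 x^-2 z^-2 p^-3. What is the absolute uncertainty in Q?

Relative error in a monomial: (δQ/Q)² = Σ (nᵢ · δxᵢ/xᵢ)².
  (-3·δy/y)² = (-3×0.00583)² = 0.000306;  (-2·δx/x)² = (-2×0.109)² = 0.0471;  (-2·δz/z)² = (-2×0.110)² = 0.0487;  (-3·δp/p)² = (-3×0.0158)² = 0.00226
δQ/Q = √(0.0984) = 0.314
Q = 2.266e-12, so δQ = 0.314 × 2.266e-12 = 7.11e-13.

7.11e-13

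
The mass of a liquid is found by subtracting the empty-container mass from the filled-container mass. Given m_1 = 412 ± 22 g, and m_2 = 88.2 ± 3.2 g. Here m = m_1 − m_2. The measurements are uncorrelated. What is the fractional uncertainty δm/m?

0.0687

Sums and differences: (δm)² = Σ (cᵢ δxᵢ)².
  (δm_1)² = 484;  (δm_2)² = 10.2
δm = √(494) = 22.2 g
m = 324 g, so δm/m = 22.2/324 = 0.0687.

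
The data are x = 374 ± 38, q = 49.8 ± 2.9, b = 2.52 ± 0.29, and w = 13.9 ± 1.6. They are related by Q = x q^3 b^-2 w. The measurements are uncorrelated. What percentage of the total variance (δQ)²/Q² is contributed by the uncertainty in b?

(δQ/Q)² = (1·δx/x)² + (3·δq/q)² + (-2·δb/b)² + (1·δw/w)²
  x term: (1×0.102)² = 0.0103
  q term: (3×0.0582)² = 0.0305
  b term: (-2×0.115)² = 0.0530
  w term: (1×0.115)² = 0.0132
Total = 0.107. Share from b = 0.0530/0.107 = 0.495.

49.5%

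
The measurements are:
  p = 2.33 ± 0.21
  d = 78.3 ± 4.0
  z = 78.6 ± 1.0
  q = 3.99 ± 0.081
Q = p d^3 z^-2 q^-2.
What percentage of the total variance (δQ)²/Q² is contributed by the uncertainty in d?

(δQ/Q)² = (1·δp/p)² + (3·δd/d)² + (-2·δz/z)² + (-2·δq/q)²
  p term: (1×0.0901)² = 0.00812
  d term: (3×0.0511)² = 0.0235
  z term: (-2×0.0127)² = 0.000647
  q term: (-2×0.0203)² = 0.00165
Total = 0.0339. Share from d = 0.0235/0.0339 = 0.693.

69.3%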